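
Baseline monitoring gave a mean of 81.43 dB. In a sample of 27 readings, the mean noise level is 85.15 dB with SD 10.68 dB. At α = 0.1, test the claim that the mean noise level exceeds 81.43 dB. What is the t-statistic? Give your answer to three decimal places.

H0: μ = 81.43; H1: μ > 81.43 (one-sample t-test, right-tailed).
t = (x̄ − μ₀)/(s/√n) = (85.15 − 81.43)/(10.68/√27) = 1.810
df = n − 1 = 26
p-value = P(T ≥ 1.810) ≈ 0.041
Since p ≈ 0.041 < α = 0.1, reject H0; the data support H1.

1.810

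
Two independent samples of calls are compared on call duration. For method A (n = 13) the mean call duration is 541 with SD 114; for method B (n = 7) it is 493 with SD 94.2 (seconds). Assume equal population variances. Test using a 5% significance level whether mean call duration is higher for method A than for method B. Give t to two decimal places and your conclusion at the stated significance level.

t = 0.95; fail to reject H0

Let group 1 = method A, group 2 = method B. H0: μ_1 = μ_2; H1: μ_1 > μ_2 (two-sample pooled-variance t-test, right-tailed).
s_p² = [(13−1)·114² + (7−1)·94.2²]/(13+7−2) = 11621.9
t = (541 − 493)/√[11621.9·(1/13 + 1/7)] = 0.95
df = n₁ + n₂ − 2 = 18
p-value = P(T ≥ 0.95) ≈ 0.1774
Since p ≈ 0.1774 > α = 0.05, fail to reject H0; the evidence is not statistically significant.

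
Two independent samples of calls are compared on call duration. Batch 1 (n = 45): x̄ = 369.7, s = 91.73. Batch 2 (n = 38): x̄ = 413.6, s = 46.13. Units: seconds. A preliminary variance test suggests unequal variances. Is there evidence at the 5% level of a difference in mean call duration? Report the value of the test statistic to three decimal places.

-2.816

Let group 1 = batch 1, group 2 = batch 2. H0: μ_1 = μ_2; H1: μ_1 ≠ μ_2 (Welch's two-sample t-test, two-sided).
t = (x̄_1 − x̄_2)/√(s_1²/n_1 + s_2²/n_2) = (369.7 − 413.6)/√(91.73²/45 + 46.13²/38) = -2.816
Welch–Satterthwaite df ≈ 67.14
Two-sided p-value ≈ 0.006
Since p ≈ 0.006 < α = 0.05, reject H0; the data support H1.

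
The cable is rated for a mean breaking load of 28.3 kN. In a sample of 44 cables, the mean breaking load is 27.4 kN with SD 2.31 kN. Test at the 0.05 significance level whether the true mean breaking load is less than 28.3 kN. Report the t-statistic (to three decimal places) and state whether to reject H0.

t = -2.584; reject H0

H0: μ = 28.3; H1: μ < 28.3 (one-sample t-test, left-tailed).
t = (x̄ − μ₀)/(s/√n) = (27.4 − 28.3)/(2.31/√44) = -2.584
df = n − 1 = 43
p-value = P(T ≤ -2.584) ≈ 0.0066
Since p ≈ 0.0066 < α = 0.05, reject H0; the evidence is statistically significant.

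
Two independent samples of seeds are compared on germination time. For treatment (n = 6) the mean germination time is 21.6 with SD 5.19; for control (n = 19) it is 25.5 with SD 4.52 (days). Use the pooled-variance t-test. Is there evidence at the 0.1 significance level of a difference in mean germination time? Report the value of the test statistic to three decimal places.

Let group 1 = treatment, group 2 = control. H0: μ_1 = μ_2; H1: μ_1 ≠ μ_2 (two-sample pooled-variance t-test, two-sided).
s_p² = [(6−1)·5.19² + (19−1)·4.52²]/(6+19−2) = 21.8447
t = (21.6 − 25.5)/√[21.8447·(1/6 + 1/19)] = -1.782
df = n₁ + n₂ − 2 = 23
Two-sided p-value ≈ 0.088
Since p ≈ 0.088 < α = 0.1, reject H0; the data support H1.

-1.782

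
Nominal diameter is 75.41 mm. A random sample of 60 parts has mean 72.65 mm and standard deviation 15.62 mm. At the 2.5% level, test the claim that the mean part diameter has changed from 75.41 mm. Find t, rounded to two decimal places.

H0: μ = 75.41; H1: μ ≠ 75.41 (one-sample t-test, two-sided).
t = (x̄ − μ₀)/(s/√n) = (72.65 − 75.41)/(15.62/√60) = -1.37
df = n − 1 = 59
Two-sided p-value ≈ 0.1763
Since p ≈ 0.1763 > α = 0.025, fail to reject H0; the data do not provide sufficient evidence against H0.

-1.37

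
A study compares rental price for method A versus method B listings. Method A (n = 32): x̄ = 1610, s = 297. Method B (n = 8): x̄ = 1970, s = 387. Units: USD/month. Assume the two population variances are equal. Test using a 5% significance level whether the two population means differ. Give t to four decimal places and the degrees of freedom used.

Let group 1 = method A, group 2 = method B. H0: μ_1 = μ_2; H1: μ_1 ≠ μ_2 (two-sample pooled-variance t-test, two-sided).
s_p² = [(32−1)·297² + (8−1)·387²]/(32+8−2) = 99549
t = (1610 − 1970)/√[99549·(1/32 + 1/8)] = -2.8865
df = n₁ + n₂ − 2 = 38
Two-sided p-value ≈ 0.0064
Since p ≈ 0.0064 < α = 0.05, reject H0; the evidence is statistically significant.

t = -2.8865, df = 38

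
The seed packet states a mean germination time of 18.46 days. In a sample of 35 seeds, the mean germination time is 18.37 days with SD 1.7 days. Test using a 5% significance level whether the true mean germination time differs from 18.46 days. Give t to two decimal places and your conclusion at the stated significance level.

H0: μ = 18.46; H1: μ ≠ 18.46 (one-sample t-test, two-sided).
t = (x̄ − μ₀)/(s/√n) = (18.37 − 18.46)/(1.7/√35) = -0.31
df = n − 1 = 34
Two-sided p-value ≈ 0.756
Since p ≈ 0.756 > α = 0.05, fail to reject H0; the evidence is not statistically significant.

t = -0.31; fail to reject H0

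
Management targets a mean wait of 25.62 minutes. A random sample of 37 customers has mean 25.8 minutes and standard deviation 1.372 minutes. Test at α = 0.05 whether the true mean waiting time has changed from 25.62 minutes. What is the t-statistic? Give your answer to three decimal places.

H0: μ = 25.62; H1: μ ≠ 25.62 (one-sample t-test, two-sided).
t = (x̄ − μ₀)/(s/√n) = (25.8 − 25.62)/(1.372/√37) = 0.798
df = n − 1 = 36
Two-sided p-value ≈ 0.430
Since p ≈ 0.430 > α = 0.05, fail to reject H0; the data do not provide sufficient evidence against H0.

0.798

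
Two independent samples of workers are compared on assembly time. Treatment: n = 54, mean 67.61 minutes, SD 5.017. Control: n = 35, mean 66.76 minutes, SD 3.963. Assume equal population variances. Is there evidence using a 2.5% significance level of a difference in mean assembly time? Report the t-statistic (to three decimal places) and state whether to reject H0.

t = 0.845; fail to reject H0

Let group 1 = treatment, group 2 = control. H0: μ_1 = μ_2; H1: μ_1 ≠ μ_2 (two-sample pooled-variance t-test, two-sided).
s_p² = [(54−1)·5.017² + (35−1)·3.963²]/(54+35−2) = 21.4714
t = (67.61 − 66.76)/√[21.4714·(1/54 + 1/35)] = 0.845
df = n₁ + n₂ − 2 = 87
Two-sided p-value ≈ 0.400
Since p ≈ 0.400 > α = 0.025, fail to reject H0; the evidence is not statistically significant.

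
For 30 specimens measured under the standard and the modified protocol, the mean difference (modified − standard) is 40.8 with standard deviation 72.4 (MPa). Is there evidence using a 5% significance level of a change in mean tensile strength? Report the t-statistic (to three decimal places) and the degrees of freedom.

t = 3.087, df = 29

H0: μ_d = 0; H1: μ_d ≠ 0 (paired t-test on the differences, two-sided).
t = d̄/(s_d/√n) = 40.8/(72.4/√30) = 3.087
df = n − 1 = 29
Two-sided p-value ≈ 0.004
Since p ≈ 0.004 < α = 0.05, reject H0; the data support H1.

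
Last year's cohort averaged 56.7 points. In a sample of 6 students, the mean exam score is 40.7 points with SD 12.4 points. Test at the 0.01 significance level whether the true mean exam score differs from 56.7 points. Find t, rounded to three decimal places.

-3.161

H0: μ = 56.7; H1: μ ≠ 56.7 (one-sample t-test, two-sided).
t = (x̄ − μ₀)/(s/√n) = (40.7 − 56.7)/(12.4/√6) = -3.161
df = n − 1 = 5
Two-sided p-value ≈ 0.025
Since p ≈ 0.025 > α = 0.01, fail to reject H0; the data do not provide sufficient evidence against H0.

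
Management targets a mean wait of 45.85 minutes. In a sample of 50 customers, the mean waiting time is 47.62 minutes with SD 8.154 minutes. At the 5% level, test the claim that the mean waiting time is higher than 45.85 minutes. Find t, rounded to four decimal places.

1.5349

H0: μ = 45.85; H1: μ > 45.85 (one-sample t-test, right-tailed).
t = (x̄ − μ₀)/(s/√n) = (47.62 − 45.85)/(8.154/√50) = 1.5349
df = n − 1 = 49
p-value = P(T ≥ 1.5349) ≈ 0.0656
Since p ≈ 0.0656 > α = 0.05, fail to reject H0; the data do not provide sufficient evidence against H0.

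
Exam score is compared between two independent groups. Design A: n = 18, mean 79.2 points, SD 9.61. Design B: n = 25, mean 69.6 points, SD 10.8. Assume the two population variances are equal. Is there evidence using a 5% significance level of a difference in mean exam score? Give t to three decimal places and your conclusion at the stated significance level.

Let group 1 = design A, group 2 = design B. H0: μ_1 = μ_2; H1: μ_1 ≠ μ_2 (two-sample pooled-variance t-test, two-sided).
s_p² = [(18−1)·9.61² + (25−1)·10.8²]/(18+25−2) = 106.569
t = (79.2 − 69.6)/√[106.569·(1/18 + 1/25)] = 3.008
df = n₁ + n₂ − 2 = 41
Two-sided p-value ≈ 0.004
Since p ≈ 0.004 < α = 0.05, reject H0; the data support H1.

t = 3.008; reject H0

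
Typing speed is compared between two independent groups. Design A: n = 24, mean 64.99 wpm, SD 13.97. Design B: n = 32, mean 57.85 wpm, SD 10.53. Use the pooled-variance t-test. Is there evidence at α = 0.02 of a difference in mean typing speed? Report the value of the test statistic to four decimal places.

Let group 1 = design A, group 2 = design B. H0: μ_1 = μ_2; H1: μ_1 ≠ μ_2 (two-sample pooled-variance t-test, two-sided).
s_p² = [(24−1)·13.97² + (32−1)·10.53²]/(24+32−2) = 146.778
t = (64.99 − 57.85)/√[146.778·(1/24 + 1/32)] = 2.1825
df = n₁ + n₂ − 2 = 54
Two-sided p-value ≈ 0.0334
Since p ≈ 0.0334 > α = 0.02, fail to reject H0; the data do not provide sufficient evidence against H0.

2.1825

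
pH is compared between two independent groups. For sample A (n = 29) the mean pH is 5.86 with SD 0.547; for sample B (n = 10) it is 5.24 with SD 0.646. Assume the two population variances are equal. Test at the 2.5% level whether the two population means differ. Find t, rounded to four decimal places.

Let group 1 = sample A, group 2 = sample B. H0: μ_1 = μ_2; H1: μ_1 ≠ μ_2 (two-sample pooled-variance t-test, two-sided).
s_p² = [(29−1)·0.547² + (10−1)·0.646²]/(29+10−2) = 0.327938
t = (5.86 − 5.24)/√[0.327938·(1/29 + 1/10)] = 2.9523
df = n₁ + n₂ − 2 = 37
Two-sided p-value ≈ 0.0055
Since p ≈ 0.0055 < α = 0.025, reject H0; the evidence is statistically significant.

2.9523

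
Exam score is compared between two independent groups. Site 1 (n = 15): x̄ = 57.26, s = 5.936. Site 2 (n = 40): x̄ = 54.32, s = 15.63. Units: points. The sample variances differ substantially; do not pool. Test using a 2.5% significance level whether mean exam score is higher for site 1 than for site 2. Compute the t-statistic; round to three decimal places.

1.011

Let group 1 = site 1, group 2 = site 2. H0: μ_1 = μ_2; H1: μ_1 > μ_2 (Welch's two-sample t-test, right-tailed).
t = (x̄_1 − x̄_2)/√(s_1²/n_1 + s_2²/n_2) = (57.26 − 54.32)/√(5.936²/15 + 15.63²/40) = 1.011
Welch–Satterthwaite df ≈ 52.95
p-value = P(T ≥ 1.011) ≈ 0.1583
Since p ≈ 0.1583 > α = 0.025, fail to reject H0; the data do not provide sufficient evidence against H0.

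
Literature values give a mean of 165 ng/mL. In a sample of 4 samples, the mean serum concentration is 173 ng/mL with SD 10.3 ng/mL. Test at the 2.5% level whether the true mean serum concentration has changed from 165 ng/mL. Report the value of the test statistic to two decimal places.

1.55

H0: μ = 165; H1: μ ≠ 165 (one-sample t-test, two-sided).
t = (x̄ − μ₀)/(s/√n) = (173 − 165)/(10.3/√4) = 1.55
df = n − 1 = 3
Two-sided p-value ≈ 0.2182
Since p ≈ 0.2182 > α = 0.025, fail to reject H0; the data do not provide sufficient evidence against H0.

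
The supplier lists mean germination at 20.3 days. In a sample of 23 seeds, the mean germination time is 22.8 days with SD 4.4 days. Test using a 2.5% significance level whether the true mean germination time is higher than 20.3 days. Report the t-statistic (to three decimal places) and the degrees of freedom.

H0: μ = 20.3; H1: μ > 20.3 (one-sample t-test, right-tailed).
t = (x̄ − μ₀)/(s/√n) = (22.8 − 20.3)/(4.4/√23) = 2.725
df = n − 1 = 22
p-value = P(T ≥ 2.725) ≈ 0.0062
Since p ≈ 0.0062 < α = 0.025, reject H0; the data support H1.

t = 2.725, df = 22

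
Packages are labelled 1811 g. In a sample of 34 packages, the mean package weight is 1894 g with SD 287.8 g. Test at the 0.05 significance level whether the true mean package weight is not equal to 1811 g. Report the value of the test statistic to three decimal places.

H0: μ = 1811; H1: μ ≠ 1811 (one-sample t-test, two-sided).
t = (x̄ − μ₀)/(s/√n) = (1894 − 1811)/(287.8/√34) = 1.682
df = n − 1 = 33
Two-sided p-value ≈ 0.1021
Since p ≈ 0.1021 > α = 0.05, fail to reject H0; the evidence is not statistically significant.

1.682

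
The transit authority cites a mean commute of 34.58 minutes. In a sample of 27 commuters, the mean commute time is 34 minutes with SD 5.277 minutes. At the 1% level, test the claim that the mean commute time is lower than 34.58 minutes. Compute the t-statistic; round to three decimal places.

-0.571

H0: μ = 34.58; H1: μ < 34.58 (one-sample t-test, left-tailed).
t = (x̄ − μ₀)/(s/√n) = (34 − 34.58)/(5.277/√27) = -0.571
df = n − 1 = 26
p-value = P(T ≤ -0.571) ≈ 0.2864
Since p ≈ 0.2864 > α = 0.01, fail to reject H0; the data do not provide sufficient evidence against H0.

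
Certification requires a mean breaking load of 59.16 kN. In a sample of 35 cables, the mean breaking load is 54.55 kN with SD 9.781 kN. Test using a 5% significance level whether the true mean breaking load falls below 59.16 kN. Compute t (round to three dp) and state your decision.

t = -2.788; reject H0

H0: μ = 59.16; H1: μ < 59.16 (one-sample t-test, left-tailed).
t = (x̄ − μ₀)/(s/√n) = (54.55 − 59.16)/(9.781/√35) = -2.788
df = n − 1 = 34
p-value = P(T ≤ -2.788) ≈ 0.004
Since p ≈ 0.004 < α = 0.05, reject H0; the evidence is statistically significant.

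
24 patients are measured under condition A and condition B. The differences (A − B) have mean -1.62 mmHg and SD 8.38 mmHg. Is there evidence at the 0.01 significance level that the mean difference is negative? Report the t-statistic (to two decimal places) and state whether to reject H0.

H0: μ_d = 0; H1: μ_d < 0 (paired t-test on the differences, left-tailed).
t = d̄/(s_d/√n) = -1.62/(8.38/√24) = -0.95
df = n − 1 = 23
p-value = P(T ≤ -0.95) ≈ 0.1767
Since p ≈ 0.1767 > α = 0.01, fail to reject H0; the evidence is not statistically significant.

t = -0.95; fail to reject H0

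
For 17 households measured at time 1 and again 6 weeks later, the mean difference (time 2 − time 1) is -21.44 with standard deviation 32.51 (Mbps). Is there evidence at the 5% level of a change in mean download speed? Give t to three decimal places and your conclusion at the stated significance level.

t = -2.719; reject H0

H0: μ_d = 0; H1: μ_d ≠ 0 (paired t-test on the differences, two-sided).
t = d̄/(s_d/√n) = -21.44/(32.51/√17) = -2.719
df = n − 1 = 16
Two-sided p-value ≈ 0.015
Since p ≈ 0.015 < α = 0.05, reject H0; the evidence is statistically significant.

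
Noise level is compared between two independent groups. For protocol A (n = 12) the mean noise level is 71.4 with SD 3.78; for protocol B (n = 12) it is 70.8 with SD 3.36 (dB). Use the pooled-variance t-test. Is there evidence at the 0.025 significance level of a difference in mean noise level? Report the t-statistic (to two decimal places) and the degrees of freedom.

Let group 1 = protocol A, group 2 = protocol B. H0: μ_1 = μ_2; H1: μ_1 ≠ μ_2 (two-sample pooled-variance t-test, two-sided).
s_p² = [(12−1)·3.78² + (12−1)·3.36²]/(12+12−2) = 12.789
t = (71.4 − 70.8)/√[12.789·(1/12 + 1/12)] = 0.41
df = n₁ + n₂ − 2 = 22
Two-sided p-value ≈ 0.685
Since p ≈ 0.685 > α = 0.025, fail to reject H0; the data do not provide sufficient evidence against H0.

t = 0.41, df = 22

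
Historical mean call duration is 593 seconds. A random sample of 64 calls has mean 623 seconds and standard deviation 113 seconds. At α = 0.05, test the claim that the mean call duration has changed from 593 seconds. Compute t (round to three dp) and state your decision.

t = 2.124; reject H0

H0: μ = 593; H1: μ ≠ 593 (one-sample t-test, two-sided).
t = (x̄ − μ₀)/(s/√n) = (623 − 593)/(113/√64) = 2.124
df = n − 1 = 63
Two-sided p-value ≈ 0.0376
Since p ≈ 0.0376 < α = 0.05, reject H0; the data support H1.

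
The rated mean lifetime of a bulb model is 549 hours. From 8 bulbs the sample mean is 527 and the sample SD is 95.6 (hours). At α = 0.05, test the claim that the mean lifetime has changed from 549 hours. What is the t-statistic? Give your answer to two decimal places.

-0.65

H0: μ = 549; H1: μ ≠ 549 (one-sample t-test, two-sided).
t = (x̄ − μ₀)/(s/√n) = (527 − 549)/(95.6/√8) = -0.65
df = n − 1 = 7
Two-sided p-value ≈ 0.5359
Since p ≈ 0.5359 > α = 0.05, fail to reject H0; the evidence is not statistically significant.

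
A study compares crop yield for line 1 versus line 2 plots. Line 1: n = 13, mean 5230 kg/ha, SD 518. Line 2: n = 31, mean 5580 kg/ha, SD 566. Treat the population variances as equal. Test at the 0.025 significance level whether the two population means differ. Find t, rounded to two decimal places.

-1.92

Let group 1 = line 1, group 2 = line 2. H0: μ_1 = μ_2; H1: μ_1 ≠ μ_2 (two-sample pooled-variance t-test, two-sided).
s_p² = [(13−1)·518² + (31−1)·566²]/(13+31−2) = 305490
t = (5230 − 5580)/√[305490·(1/13 + 1/31)] = -1.92
df = n₁ + n₂ − 2 = 42
Two-sided p-value ≈ 0.062
Since p ≈ 0.062 > α = 0.025, fail to reject H0; the evidence is not statistically significant.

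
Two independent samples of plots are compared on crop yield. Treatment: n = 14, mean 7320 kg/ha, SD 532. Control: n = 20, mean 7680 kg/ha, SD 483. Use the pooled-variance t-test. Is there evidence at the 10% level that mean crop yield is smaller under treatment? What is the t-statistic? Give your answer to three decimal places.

Let group 1 = treatment, group 2 = control. H0: μ_1 = μ_2; H1: μ_1 < μ_2 (two-sample pooled-variance t-test, left-tailed).
s_p² = [(14−1)·532² + (20−1)·483²]/(14+20−2) = 253494
t = (7320 − 7680)/√[253494·(1/14 + 1/20)] = -2.052
df = n₁ + n₂ − 2 = 32
p-value = P(T ≤ -2.052) ≈ 0.0242
Since p ≈ 0.0242 < α = 0.1, reject H0; the evidence is statistically significant.

-2.052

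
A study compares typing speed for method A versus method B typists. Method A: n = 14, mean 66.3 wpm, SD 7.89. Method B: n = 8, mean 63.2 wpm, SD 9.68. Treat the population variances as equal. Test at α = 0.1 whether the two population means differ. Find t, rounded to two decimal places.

0.82

Let group 1 = method A, group 2 = method B. H0: μ_1 = μ_2; H1: μ_1 ≠ μ_2 (two-sample pooled-variance t-test, two-sided).
s_p² = [(14−1)·7.89² + (8−1)·9.68²]/(14+8−2) = 73.2597
t = (66.3 − 63.2)/√[73.2597·(1/14 + 1/8)] = 0.82
df = n₁ + n₂ − 2 = 20
Two-sided p-value ≈ 0.423
Since p ≈ 0.423 > α = 0.1, fail to reject H0; the evidence is not statistically significant.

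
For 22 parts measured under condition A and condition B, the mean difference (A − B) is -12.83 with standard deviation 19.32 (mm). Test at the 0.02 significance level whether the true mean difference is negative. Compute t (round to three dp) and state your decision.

H0: μ_d = 0; H1: μ_d < 0 (paired t-test on the differences, left-tailed).
t = d̄/(s_d/√n) = -12.83/(19.32/√22) = -3.115
df = n − 1 = 21
p-value = P(T ≤ -3.115) ≈ 0.003
Since p ≈ 0.003 < α = 0.02, reject H0; the data support H1.

t = -3.115; reject H0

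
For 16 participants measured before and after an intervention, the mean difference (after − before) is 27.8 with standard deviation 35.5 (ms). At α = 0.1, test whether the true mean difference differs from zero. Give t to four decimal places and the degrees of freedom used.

t = 3.1324, df = 15

H0: μ_d = 0; H1: μ_d ≠ 0 (paired t-test on the differences, two-sided).
t = d̄/(s_d/√n) = 27.8/(35.5/√16) = 3.1324
df = n − 1 = 15
Two-sided p-value ≈ 0.007
Since p ≈ 0.007 < α = 0.1, reject H0; the data support H1.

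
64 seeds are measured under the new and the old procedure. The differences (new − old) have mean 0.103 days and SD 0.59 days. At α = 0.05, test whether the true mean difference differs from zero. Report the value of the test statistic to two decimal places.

H0: μ_d = 0; H1: μ_d ≠ 0 (paired t-test on the differences, two-sided).
t = d̄/(s_d/√n) = 0.103/(0.59/√64) = 1.40
df = n − 1 = 63
Two-sided p-value ≈ 0.167
Since p ≈ 0.167 > α = 0.05, fail to reject H0; the data do not provide sufficient evidence against H0.

1.40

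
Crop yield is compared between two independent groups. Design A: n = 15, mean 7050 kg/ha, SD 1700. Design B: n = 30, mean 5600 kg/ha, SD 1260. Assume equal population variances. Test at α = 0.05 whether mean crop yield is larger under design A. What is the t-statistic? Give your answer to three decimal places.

3.233

Let group 1 = design A, group 2 = design B. H0: μ_1 = μ_2; H1: μ_1 > μ_2 (two-sample pooled-variance t-test, right-tailed).
s_p² = [(15−1)·1700² + (30−1)·1260²]/(15+30−2) = 2011640
t = (7050 − 5600)/√[2011640·(1/15 + 1/30)] = 3.233
df = n₁ + n₂ − 2 = 43
p-value = P(T ≥ 3.233) ≈ 0.0012
Since p ≈ 0.0012 < α = 0.05, reject H0; the data support H1.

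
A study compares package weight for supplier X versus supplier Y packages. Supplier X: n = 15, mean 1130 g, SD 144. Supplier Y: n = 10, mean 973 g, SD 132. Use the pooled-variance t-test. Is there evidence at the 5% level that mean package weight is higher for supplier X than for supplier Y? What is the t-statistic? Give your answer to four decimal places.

Let group 1 = supplier X, group 2 = supplier Y. H0: μ_1 = μ_2; H1: μ_1 > μ_2 (two-sample pooled-variance t-test, right-tailed).
s_p² = [(15−1)·144² + (10−1)·132²]/(15+10−2) = 19440
t = (1130 − 973)/√[19440·(1/15 + 1/10)] = 2.7582
df = n₁ + n₂ − 2 = 23
p-value = P(T ≥ 2.7582) ≈ 0.0056
Since p ≈ 0.0056 < α = 0.05, reject H0; the data support H1.

2.7582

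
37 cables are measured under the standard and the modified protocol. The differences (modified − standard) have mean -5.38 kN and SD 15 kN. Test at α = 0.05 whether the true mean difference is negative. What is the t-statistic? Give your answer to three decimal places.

-2.182

H0: μ_d = 0; H1: μ_d < 0 (paired t-test on the differences, left-tailed).
t = d̄/(s_d/√n) = -5.38/(15/√37) = -2.182
df = n − 1 = 36
p-value = P(T ≤ -2.182) ≈ 0.0179
Since p ≈ 0.0179 < α = 0.05, reject H0; the evidence is statistically significant.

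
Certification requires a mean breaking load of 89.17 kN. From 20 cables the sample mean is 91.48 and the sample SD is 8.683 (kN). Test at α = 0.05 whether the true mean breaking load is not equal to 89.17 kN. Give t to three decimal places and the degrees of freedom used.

H0: μ = 89.17; H1: μ ≠ 89.17 (one-sample t-test, two-sided).
t = (x̄ − μ₀)/(s/√n) = (91.48 − 89.17)/(8.683/√20) = 1.190
df = n − 1 = 19
Two-sided p-value ≈ 0.249
Since p ≈ 0.249 > α = 0.05, fail to reject H0; the evidence is not statistically significant.

t = 1.190, df = 19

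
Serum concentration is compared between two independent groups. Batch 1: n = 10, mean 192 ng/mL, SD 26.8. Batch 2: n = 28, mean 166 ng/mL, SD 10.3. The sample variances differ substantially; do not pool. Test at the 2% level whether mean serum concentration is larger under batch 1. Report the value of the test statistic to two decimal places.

Let group 1 = batch 1, group 2 = batch 2. H0: μ_1 = μ_2; H1: μ_1 > μ_2 (Welch's two-sample t-test, right-tailed).
t = (x̄_1 − x̄_2)/√(s_1²/n_1 + s_2²/n_2) = (192 − 166)/√(26.8²/10 + 10.3²/28) = 2.99
Welch–Satterthwaite df ≈ 9.97
p-value = P(T ≥ 2.99) ≈ 0.0068
Since p ≈ 0.0068 < α = 0.02, reject H0; the evidence is statistically significant.

2.99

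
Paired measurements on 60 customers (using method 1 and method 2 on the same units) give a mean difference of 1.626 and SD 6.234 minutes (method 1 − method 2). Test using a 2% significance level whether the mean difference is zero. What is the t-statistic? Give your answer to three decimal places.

H0: μ_d = 0; H1: μ_d ≠ 0 (paired t-test on the differences, two-sided).
t = d̄/(s_d/√n) = 1.626/(6.234/√60) = 2.020
df = n − 1 = 59
Two-sided p-value ≈ 0.0479
Since p ≈ 0.0479 > α = 0.02, fail to reject H0; the data do not provide sufficient evidence against H0.

2.020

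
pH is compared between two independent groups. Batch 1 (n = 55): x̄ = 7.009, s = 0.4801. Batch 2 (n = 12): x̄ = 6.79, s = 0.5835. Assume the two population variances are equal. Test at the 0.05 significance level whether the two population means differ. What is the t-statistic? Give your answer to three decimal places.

1.377

Let group 1 = batch 1, group 2 = batch 2. H0: μ_1 = μ_2; H1: μ_1 ≠ μ_2 (two-sample pooled-variance t-test, two-sided).
s_p² = [(55−1)·0.4801² + (12−1)·0.5835²]/(55+12−2) = 0.249107
t = (7.009 − 6.79)/√[0.249107·(1/55 + 1/12)] = 1.377
df = n₁ + n₂ − 2 = 65
Two-sided p-value ≈ 0.173
Since p ≈ 0.173 > α = 0.05, fail to reject H0; the evidence is not statistically significant.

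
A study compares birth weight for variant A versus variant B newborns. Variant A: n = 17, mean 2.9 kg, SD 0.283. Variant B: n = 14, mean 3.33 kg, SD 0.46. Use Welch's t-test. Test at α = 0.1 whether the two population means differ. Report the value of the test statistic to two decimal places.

-3.05

Let group 1 = variant A, group 2 = variant B. H0: μ_1 = μ_2; H1: μ_1 ≠ μ_2 (Welch's two-sample t-test, two-sided).
t = (x̄_1 − x̄_2)/√(s_1²/n_1 + s_2²/n_2) = (2.9 − 3.33)/√(0.283²/17 + 0.46²/14) = -3.05
Welch–Satterthwaite df ≈ 20.73
Two-sided p-value ≈ 0.006
Since p ≈ 0.006 < α = 0.1, reject H0; the evidence is statistically significant.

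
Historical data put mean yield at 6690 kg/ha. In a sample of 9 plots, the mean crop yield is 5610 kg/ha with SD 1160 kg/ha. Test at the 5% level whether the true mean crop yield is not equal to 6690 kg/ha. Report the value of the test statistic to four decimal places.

-2.7931

H0: μ = 6690; H1: μ ≠ 6690 (one-sample t-test, two-sided).
t = (x̄ − μ₀)/(s/√n) = (5610 − 6690)/(1160/√9) = -2.7931
df = n − 1 = 8
Two-sided p-value ≈ 0.0234
Since p ≈ 0.0234 < α = 0.05, reject H0; the evidence is statistically significant.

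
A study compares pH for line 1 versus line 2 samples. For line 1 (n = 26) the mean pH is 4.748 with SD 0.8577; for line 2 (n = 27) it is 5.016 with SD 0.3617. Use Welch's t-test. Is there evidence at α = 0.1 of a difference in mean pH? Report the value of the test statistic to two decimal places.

Let group 1 = line 1, group 2 = line 2. H0: μ_1 = μ_2; H1: μ_1 ≠ μ_2 (Welch's two-sample t-test, two-sided).
t = (x̄_1 − x̄_2)/√(s_1²/n_1 + s_2²/n_2) = (4.748 − 5.016)/√(0.8577²/26 + 0.3617²/27) = -1.47
Welch–Satterthwaite df ≈ 33.36
Two-sided p-value ≈ 0.150
Since p ≈ 0.150 > α = 0.1, fail to reject H0; the evidence is not statistically significant.

-1.47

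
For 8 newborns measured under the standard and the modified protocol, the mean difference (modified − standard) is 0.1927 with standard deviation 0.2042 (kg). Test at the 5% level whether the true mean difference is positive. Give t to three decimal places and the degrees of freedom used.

t = 2.669, df = 7

H0: μ_d = 0; H1: μ_d > 0 (paired t-test on the differences, right-tailed).
t = d̄/(s_d/√n) = 0.1927/(0.2042/√8) = 2.669
df = n − 1 = 7
p-value = P(T ≥ 2.669) ≈ 0.016
Since p ≈ 0.016 < α = 0.05, reject H0; the data support H1.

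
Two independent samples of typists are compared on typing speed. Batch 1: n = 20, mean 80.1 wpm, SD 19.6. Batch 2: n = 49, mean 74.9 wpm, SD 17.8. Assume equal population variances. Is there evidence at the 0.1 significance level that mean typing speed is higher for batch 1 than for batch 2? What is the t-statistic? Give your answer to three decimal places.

Let group 1 = batch 1, group 2 = batch 2. H0: μ_1 = μ_2; H1: μ_1 > μ_2 (two-sample pooled-variance t-test, right-tailed).
s_p² = [(20−1)·19.6² + (49−1)·17.8²]/(20+49−2) = 335.931
t = (80.1 − 74.9)/√[335.931·(1/20 + 1/49)] = 1.069
df = n₁ + n₂ − 2 = 67
p-value = P(T ≥ 1.069) ≈ 0.144
Since p ≈ 0.144 > α = 0.1, fail to reject H0; the evidence is not statistically significant.

1.069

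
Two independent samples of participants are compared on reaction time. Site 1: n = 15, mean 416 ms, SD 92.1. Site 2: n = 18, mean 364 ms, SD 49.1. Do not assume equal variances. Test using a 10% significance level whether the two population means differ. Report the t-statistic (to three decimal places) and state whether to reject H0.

Let group 1 = site 1, group 2 = site 2. H0: μ_1 = μ_2; H1: μ_1 ≠ μ_2 (Welch's two-sample t-test, two-sided).
t = (x̄_1 − x̄_2)/√(s_1²/n_1 + s_2²/n_2) = (416 − 364)/√(92.1²/15 + 49.1²/18) = 1.966
Welch–Satterthwaite df ≈ 20.47
Two-sided p-value ≈ 0.0630
Since p ≈ 0.0630 < α = 0.1, reject H0; the data support H1.

t = 1.966; reject H0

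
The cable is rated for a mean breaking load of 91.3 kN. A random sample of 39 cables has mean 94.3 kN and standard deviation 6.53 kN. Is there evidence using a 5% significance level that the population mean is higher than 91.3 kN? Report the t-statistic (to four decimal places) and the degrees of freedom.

t = 2.8691, df = 38

H0: μ = 91.3; H1: μ > 91.3 (one-sample t-test, right-tailed).
t = (x̄ − μ₀)/(s/√n) = (94.3 − 91.3)/(6.53/√39) = 2.8691
df = n − 1 = 38
p-value = P(T ≥ 2.8691) ≈ 0.0033
Since p ≈ 0.0033 < α = 0.05, reject H0; the evidence is statistically significant.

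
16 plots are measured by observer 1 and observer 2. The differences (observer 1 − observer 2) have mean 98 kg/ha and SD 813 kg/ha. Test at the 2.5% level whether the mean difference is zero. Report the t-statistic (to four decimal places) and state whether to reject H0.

H0: μ_d = 0; H1: μ_d ≠ 0 (paired t-test on the differences, two-sided).
t = d̄/(s_d/√n) = 98/(813/√16) = 0.4822
df = n − 1 = 15
Two-sided p-value ≈ 0.637
Since p ≈ 0.637 > α = 0.025, fail to reject H0; the data do not provide sufficient evidence against H0.

t = 0.4822; fail to reject H0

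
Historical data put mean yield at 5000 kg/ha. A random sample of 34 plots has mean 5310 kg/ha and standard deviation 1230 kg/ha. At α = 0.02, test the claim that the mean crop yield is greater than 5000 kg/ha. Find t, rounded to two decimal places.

1.47

H0: μ = 5000; H1: μ > 5000 (one-sample t-test, right-tailed).
t = (x̄ − μ₀)/(s/√n) = (5310 − 5000)/(1230/√34) = 1.47
df = n − 1 = 33
p-value = P(T ≥ 1.47) ≈ 0.076
Since p ≈ 0.076 > α = 0.02, fail to reject H0; the evidence is not statistically significant.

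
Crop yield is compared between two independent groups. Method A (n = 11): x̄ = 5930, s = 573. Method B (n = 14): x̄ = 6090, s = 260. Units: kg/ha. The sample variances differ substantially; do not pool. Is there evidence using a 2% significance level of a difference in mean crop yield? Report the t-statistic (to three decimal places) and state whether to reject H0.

Let group 1 = method A, group 2 = method B. H0: μ_1 = μ_2; H1: μ_1 ≠ μ_2 (Welch's two-sample t-test, two-sided).
t = (x̄_1 − x̄_2)/√(s_1²/n_1 + s_2²/n_2) = (5930 − 6090)/√(573²/11 + 260²/14) = -0.859
Welch–Satterthwaite df ≈ 13.23
Two-sided p-value ≈ 0.406
Since p ≈ 0.406 > α = 0.02, fail to reject H0; the evidence is not statistically significant.

t = -0.859; fail to reject H0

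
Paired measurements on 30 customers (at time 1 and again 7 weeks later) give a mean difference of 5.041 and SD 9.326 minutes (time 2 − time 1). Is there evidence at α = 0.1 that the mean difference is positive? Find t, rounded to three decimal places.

2.961

H0: μ_d = 0; H1: μ_d > 0 (paired t-test on the differences, right-tailed).
t = d̄/(s_d/√n) = 5.041/(9.326/√30) = 2.961
df = n − 1 = 29
p-value = P(T ≥ 2.961) ≈ 0.0030
Since p ≈ 0.0030 < α = 0.1, reject H0; the evidence is statistically significant.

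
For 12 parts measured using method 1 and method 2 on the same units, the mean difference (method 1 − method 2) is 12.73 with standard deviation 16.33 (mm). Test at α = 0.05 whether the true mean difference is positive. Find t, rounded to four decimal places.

2.7004

H0: μ_d = 0; H1: μ_d > 0 (paired t-test on the differences, right-tailed).
t = d̄/(s_d/√n) = 12.73/(16.33/√12) = 2.7004
df = n − 1 = 11
p-value = P(T ≥ 2.7004) ≈ 0.010
Since p ≈ 0.010 < α = 0.05, reject H0; the evidence is statistically significant.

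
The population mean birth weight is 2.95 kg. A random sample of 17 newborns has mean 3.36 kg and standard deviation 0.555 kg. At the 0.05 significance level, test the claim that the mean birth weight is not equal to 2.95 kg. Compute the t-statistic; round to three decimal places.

H0: μ = 2.95; H1: μ ≠ 2.95 (one-sample t-test, two-sided).
t = (x̄ − μ₀)/(s/√n) = (3.36 − 2.95)/(0.555/√17) = 3.046
df = n − 1 = 16
Two-sided p-value ≈ 0.0077
Since p ≈ 0.0077 < α = 0.05, reject H0; the evidence is statistically significant.

3.046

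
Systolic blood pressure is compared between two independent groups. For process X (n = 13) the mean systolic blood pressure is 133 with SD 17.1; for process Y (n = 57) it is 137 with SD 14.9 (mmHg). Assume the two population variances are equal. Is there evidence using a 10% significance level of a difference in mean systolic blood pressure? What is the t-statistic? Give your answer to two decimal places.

-0.85

Let group 1 = process X, group 2 = process Y. H0: μ_1 = μ_2; H1: μ_1 ≠ μ_2 (two-sample pooled-variance t-test, two-sided).
s_p² = [(13−1)·17.1² + (57−1)·14.9²]/(13+57−2) = 234.434
t = (133 − 137)/√[234.434·(1/13 + 1/57)] = -0.85
df = n₁ + n₂ − 2 = 68
Two-sided p-value ≈ 0.3983
Since p ≈ 0.3983 > α = 0.1, fail to reject H0; the evidence is not statistically significant.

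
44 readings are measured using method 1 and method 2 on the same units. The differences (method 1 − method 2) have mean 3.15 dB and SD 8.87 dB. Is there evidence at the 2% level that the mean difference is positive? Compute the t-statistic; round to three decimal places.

H0: μ_d = 0; H1: μ_d > 0 (paired t-test on the differences, right-tailed).
t = d̄/(s_d/√n) = 3.15/(8.87/√44) = 2.356
df = n − 1 = 43
p-value = P(T ≥ 2.356) ≈ 0.0116
Since p ≈ 0.0116 < α = 0.02, reject H0; the evidence is statistically significant.

2.356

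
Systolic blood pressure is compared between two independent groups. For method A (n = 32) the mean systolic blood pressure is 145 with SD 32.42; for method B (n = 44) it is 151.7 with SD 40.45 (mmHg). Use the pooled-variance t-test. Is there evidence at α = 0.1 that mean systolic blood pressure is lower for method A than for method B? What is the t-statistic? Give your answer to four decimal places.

Let group 1 = method A, group 2 = method B. H0: μ_1 = μ_2; H1: μ_1 < μ_2 (two-sample pooled-variance t-test, left-tailed).
s_p² = [(32−1)·32.42² + (44−1)·40.45²]/(32+44−2) = 1391.07
t = (145 − 151.7)/√[1391.07·(1/32 + 1/44)] = -0.7732
df = n₁ + n₂ − 2 = 74
p-value = P(T ≤ -0.7732) ≈ 0.2209
Since p ≈ 0.2209 > α = 0.1, fail to reject H0; the evidence is not statistically significant.

-0.7732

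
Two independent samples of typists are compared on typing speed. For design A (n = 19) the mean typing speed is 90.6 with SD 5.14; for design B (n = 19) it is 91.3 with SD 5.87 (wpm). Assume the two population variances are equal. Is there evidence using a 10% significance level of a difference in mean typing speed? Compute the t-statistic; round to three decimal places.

-0.391

Let group 1 = design A, group 2 = design B. H0: μ_1 = μ_2; H1: μ_1 ≠ μ_2 (two-sample pooled-variance t-test, two-sided).
s_p² = [(19−1)·5.14² + (19−1)·5.87²]/(19+19−2) = 30.4383
t = (90.6 − 91.3)/√[30.4383·(1/19 + 1/19)] = -0.391
df = n₁ + n₂ − 2 = 36
Two-sided p-value ≈ 0.6981
Since p ≈ 0.6981 > α = 0.1, fail to reject H0; the data do not provide sufficient evidence against H0.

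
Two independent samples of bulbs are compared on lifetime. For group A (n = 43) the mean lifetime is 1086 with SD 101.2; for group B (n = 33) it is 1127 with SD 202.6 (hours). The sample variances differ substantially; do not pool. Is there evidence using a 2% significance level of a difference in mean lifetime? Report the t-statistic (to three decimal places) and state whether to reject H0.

t = -1.065; fail to reject H0

Let group 1 = group A, group 2 = group B. H0: μ_1 = μ_2; H1: μ_1 ≠ μ_2 (Welch's two-sample t-test, two-sided).
t = (x̄_1 − x̄_2)/√(s_1²/n_1 + s_2²/n_2) = (1086 − 1127)/√(101.2²/43 + 202.6²/33) = -1.065
Welch–Satterthwaite df ≈ 44.19
Two-sided p-value ≈ 0.293
Since p ≈ 0.293 > α = 0.02, fail to reject H0; the evidence is not statistically significant.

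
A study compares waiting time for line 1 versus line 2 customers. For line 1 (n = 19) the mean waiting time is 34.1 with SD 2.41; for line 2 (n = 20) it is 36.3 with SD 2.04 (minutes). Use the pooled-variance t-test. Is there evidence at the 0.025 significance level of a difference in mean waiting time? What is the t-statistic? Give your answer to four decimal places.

-3.0827

Let group 1 = line 1, group 2 = line 2. H0: μ_1 = μ_2; H1: μ_1 ≠ μ_2 (two-sample pooled-variance t-test, two-sided).
s_p² = [(19−1)·2.41² + (20−1)·2.04²]/(19+20−2) = 4.9626
t = (34.1 − 36.3)/√[4.9626·(1/19 + 1/20)] = -3.0827
df = n₁ + n₂ − 2 = 37
Two-sided p-value ≈ 0.004
Since p ≈ 0.004 < α = 0.025, reject H0; the evidence is statistically significant.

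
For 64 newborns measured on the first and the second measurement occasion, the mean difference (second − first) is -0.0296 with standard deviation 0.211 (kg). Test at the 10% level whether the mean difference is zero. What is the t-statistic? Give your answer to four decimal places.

H0: μ_d = 0; H1: μ_d ≠ 0 (paired t-test on the differences, two-sided).
t = d̄/(s_d/√n) = -0.0296/(0.211/√64) = -1.1223
df = n − 1 = 63
Two-sided p-value ≈ 0.266
Since p ≈ 0.266 > α = 0.1, fail to reject H0; the data do not provide sufficient evidence against H0.

-1.1223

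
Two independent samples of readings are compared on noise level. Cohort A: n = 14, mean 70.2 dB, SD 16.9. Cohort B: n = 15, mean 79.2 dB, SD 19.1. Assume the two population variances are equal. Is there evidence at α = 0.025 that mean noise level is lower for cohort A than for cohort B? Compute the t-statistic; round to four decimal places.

Let group 1 = cohort A, group 2 = cohort B. H0: μ_1 = μ_2; H1: μ_1 < μ_2 (two-sample pooled-variance t-test, left-tailed).
s_p² = [(14−1)·16.9² + (15−1)·19.1²]/(14+15−2) = 326.677
t = (70.2 − 79.2)/√[326.677·(1/14 + 1/15)] = -1.3400
df = n₁ + n₂ − 2 = 27
p-value = P(T ≤ -1.3400) ≈ 0.096
Since p ≈ 0.096 > α = 0.025, fail to reject H0; the data do not provide sufficient evidence against H0.

-1.3400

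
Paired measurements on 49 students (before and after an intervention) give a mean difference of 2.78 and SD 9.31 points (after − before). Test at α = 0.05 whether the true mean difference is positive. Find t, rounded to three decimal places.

H0: μ_d = 0; H1: μ_d > 0 (paired t-test on the differences, right-tailed).
t = d̄/(s_d/√n) = 2.78/(9.31/√49) = 2.090
df = n − 1 = 48
p-value = P(T ≥ 2.090) ≈ 0.0210
Since p ≈ 0.0210 < α = 0.05, reject H0; the data support H1.

2.090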